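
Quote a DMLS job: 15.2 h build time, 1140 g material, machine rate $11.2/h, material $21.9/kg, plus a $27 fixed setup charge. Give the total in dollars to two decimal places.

$222.21

Time charge = 11.2 × 15.2 = $170.24.
Material cost: 21.9 × 1140/1000 → $24.966.
Adding setup: 170.24 + 24.966 + 27 → 222.206 ≈ $222.21.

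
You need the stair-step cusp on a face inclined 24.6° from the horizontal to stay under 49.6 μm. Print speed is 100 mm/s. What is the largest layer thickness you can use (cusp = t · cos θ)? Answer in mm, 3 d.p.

0.055 mm

cos(24.6°) = 0.9092; t_max = 0.0496/0.9092 = 0.055 mm.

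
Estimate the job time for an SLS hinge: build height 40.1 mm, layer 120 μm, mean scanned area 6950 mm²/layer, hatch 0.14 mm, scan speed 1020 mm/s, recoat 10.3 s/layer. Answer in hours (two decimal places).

5.49 hours

Layers = ⌈40.1/0.12⌉ = 335.
Scan path per layer = 6950 / 0.14 = 49642.9 mm.
Scan time per layer: 49642.9 / 1020 → 48.6695 s.
Layer cycle: 48.6695 + 10.3 → 58.9695 s.
335 layers × 58.9695 s/layer = 19754.7825 s, i.e. 5.49 hours.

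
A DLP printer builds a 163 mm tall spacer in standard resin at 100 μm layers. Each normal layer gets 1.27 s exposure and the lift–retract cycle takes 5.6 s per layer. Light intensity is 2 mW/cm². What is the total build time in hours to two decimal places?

3.11 hours

Number of layers: 163 / 0.1 → 1630 (rounded up).
Per-layer time = 1.27 + 5.6 = 6.87 s.
Total = 1630 × 6.87 = 11198.1 s = 3.11 hours.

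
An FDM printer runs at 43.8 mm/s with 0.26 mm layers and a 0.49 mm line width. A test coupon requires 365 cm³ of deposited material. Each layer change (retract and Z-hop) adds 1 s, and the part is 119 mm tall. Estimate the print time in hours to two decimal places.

18.30 hours

Extrusion cross-section: 0.26 × 0.49 → 0.1274 mm².
Path length: 365000 mm³ / 0.1274 mm² → 2864992.2 mm.
Extrusion time = 2864992.2 / 43.8, so 65410.8 s.
Number of layers: 119 / 0.26 → 458 (rounded up).
Layer-change overhead: 458 × 1 → 458 s.
Altogether 65410.8 + 458 = 65868.8 s, i.e. 18.30 hours.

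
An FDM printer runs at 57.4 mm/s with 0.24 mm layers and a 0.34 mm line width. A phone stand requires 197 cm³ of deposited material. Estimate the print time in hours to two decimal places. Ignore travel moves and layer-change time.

11.68 hours

Line area = 0.24 × 0.34, so 0.0816 mm².
Toolpath length = 197 cm³ / 0.0816 mm² = 197000 / 0.0816 = 2414215.7 mm.
Print-move time: 2414215.7 / 57.4 → 42059.5 s.
Converting: 42059.5 s = 11.68 hours.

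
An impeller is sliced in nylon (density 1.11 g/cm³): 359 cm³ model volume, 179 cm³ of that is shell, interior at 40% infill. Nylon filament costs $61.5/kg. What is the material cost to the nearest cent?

Infill region = 359 − 179, so 180 cm³.
Infill deposited = 0.40 × 180, so 72 cm³.
Deposited volume: 179 + 72 → 251 cm³.
Mass = 251 × 1.11 = 278.61 g.
Cost = 278.61 g / 1000 × $61.5/kg = $17.13.

$17.13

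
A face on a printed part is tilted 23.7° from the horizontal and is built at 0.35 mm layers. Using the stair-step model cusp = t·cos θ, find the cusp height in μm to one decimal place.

cos(23.7°) = 0.9157, so cusp = 0.35 × 0.9157 = 0.320495 mm → 320.5 μm.

320.5 μm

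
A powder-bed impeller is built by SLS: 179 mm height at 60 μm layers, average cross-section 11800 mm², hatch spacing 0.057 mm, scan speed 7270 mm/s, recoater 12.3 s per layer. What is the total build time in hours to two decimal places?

33.80 hours

Number of layers: 179 / 0.06 → 2984 (rounded up).
Scan path per layer: 11800 / 0.057 → 207017.5 mm.
Scan time per layer: 207017.5 / 7270 → 28.4756 s.
Layer cycle = 28.4756 + 12.3, so 40.7756 s.
2984 layers × 40.7756 s/layer = 121674.3904 s, i.e. 33.80 hours.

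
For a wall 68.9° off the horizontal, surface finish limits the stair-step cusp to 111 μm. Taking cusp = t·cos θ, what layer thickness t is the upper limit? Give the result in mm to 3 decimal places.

0.308 mm

Layer height = cusp / cos(68.9°) = 0.111 / 0.3600 = 0.308 mm.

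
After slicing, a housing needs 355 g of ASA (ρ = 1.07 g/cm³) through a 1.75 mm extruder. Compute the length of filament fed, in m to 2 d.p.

137.94 m

Volume = 355 g / 1.07 g·cm⁻³ = 331.7757 cm³ = 331775.7 mm³.
Filament cross-section = π × (1.75/2)² = 2.4053 mm².
L = V/A = 331775.7/2.4053 = 137935.27 mm → 137.94 m.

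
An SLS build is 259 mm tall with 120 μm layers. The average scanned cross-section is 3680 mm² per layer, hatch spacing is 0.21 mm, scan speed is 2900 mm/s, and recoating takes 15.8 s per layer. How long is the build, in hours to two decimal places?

13.10 hours

Layers = ⌈259/0.12⌉ = 2159.
Per-layer scan distance: 3680 / 0.21 → 17523.8 mm.
Laser time per layer: 17523.8 / 2900 → 6.0427 s.
Time per layer = 6.0427 + 15.8 = 21.8427 s.
Total: 2159 × 21.8427 s = 47158.3893 s → 13.10 hours.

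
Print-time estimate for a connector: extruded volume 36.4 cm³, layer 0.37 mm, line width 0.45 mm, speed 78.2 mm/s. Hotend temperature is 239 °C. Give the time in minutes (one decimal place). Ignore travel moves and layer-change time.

46.6 minutes

Line area = 0.37 × 0.45, so 0.1665 mm².
Toolpath length = 36.4 cm³ / 0.1665 mm² = 36400 / 0.1665 = 218618.6 mm.
Print-move time = 218618.6 / 78.2, so 2795.6 s.
2795.6 s = 46.6 minutes.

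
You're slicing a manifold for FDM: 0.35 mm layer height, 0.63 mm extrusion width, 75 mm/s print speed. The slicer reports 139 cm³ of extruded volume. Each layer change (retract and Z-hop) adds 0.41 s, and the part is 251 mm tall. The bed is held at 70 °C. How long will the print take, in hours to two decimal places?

Bead cross-section: 0.35 × 0.63 → 0.2205 mm².
Toolpath length = 139 cm³ / 0.2205 mm² = 139000 / 0.2205 = 630385.5 mm.
Print-move time = 630385.5 / 75, so 8405.1 s.
Number of layers: 251 / 0.35 → 718 (rounded up).
Layer-change overhead: 718 × 0.41 → 294.38 s.
Total = 8405.1 + 294.38 = 8699.48 s = 2.42 hours.

2.42 hours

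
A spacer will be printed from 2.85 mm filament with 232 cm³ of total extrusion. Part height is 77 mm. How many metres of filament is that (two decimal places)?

A = π r² = π × 1.425² = 6.3794 mm².
Length = 232 cm³ / 6.3794 mm² = 232000 / 6.3794 = 36367.06 mm = 36.37 m.

36.37 m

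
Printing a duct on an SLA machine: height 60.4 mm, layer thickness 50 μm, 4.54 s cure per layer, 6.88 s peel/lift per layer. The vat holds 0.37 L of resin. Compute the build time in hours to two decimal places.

Layer count = ceil(60.4 / 0.05) = 1208.
Each layer takes = 4.54 + 6.88, so 11.42 s.
Build time: 1208 × 11.42 s = 13795.36 s, i.e. 3.83 hours.

3.83 hours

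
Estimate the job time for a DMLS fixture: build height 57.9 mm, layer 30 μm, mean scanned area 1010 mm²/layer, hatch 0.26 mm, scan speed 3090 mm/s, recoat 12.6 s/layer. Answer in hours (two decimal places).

7.43 hours

Number of layers: 57.9 / 0.03 → 1930 (rounded up).
Hatch length per layer = 1010 / 0.26 = 3884.6 mm.
Laser time per layer: 3884.6 / 3090 → 1.2572 s.
Layer cycle = 1.2572 + 12.6, so 13.8572 s.
1930 layers × 13.8572 s/layer = 26744.396 s, i.e. 7.43 hours.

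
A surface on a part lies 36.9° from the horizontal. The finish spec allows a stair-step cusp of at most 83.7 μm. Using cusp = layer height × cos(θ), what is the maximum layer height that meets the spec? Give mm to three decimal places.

0.105 mm

Layer height = cusp / cos(36.9°) = 0.0837 / 0.7997 = 0.105 mm.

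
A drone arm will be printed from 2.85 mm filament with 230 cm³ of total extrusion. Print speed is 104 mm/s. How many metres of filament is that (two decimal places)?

Cross-section of 2.85 mm filament: π·(2.85/2)² = 6.3794 mm².
L = 230000 mm³ / 6.3794 mm² = 36053.55 mm, i.e. 36.05 m.

36.05 m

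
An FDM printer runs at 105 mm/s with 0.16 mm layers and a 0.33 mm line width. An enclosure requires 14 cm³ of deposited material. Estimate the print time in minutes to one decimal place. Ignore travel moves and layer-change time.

Line area = 0.16 × 0.33, so 0.0528 mm².
Path length: 14000 mm³ / 0.0528 mm² → 265151.5 mm.
Extrusion time = 265151.5 / 105 = 2525.3 s.
Converting: 2525.3 s = 42.1 minutes.

42.1 minutes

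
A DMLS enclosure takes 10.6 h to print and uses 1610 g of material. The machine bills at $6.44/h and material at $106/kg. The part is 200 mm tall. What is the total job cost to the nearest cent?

$238.92

Machine cost = 6.44 × 10.6, so $68.264.
Material cost: 106 × 1610/1000 → $170.66.
Total = 68.264 + 170.66 = 238.924 ≈ $238.92.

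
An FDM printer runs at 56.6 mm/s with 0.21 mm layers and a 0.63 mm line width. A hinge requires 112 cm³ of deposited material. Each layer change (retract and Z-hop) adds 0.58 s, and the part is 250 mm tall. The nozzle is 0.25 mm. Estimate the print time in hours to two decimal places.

4.35 hours

Line area = 0.21 × 0.63 = 0.1323 mm².
Path length: 112000 mm³ / 0.1323 mm² → 846560.8 mm.
Extrusion time: 846560.8 / 56.6 → 14956.9 s.
Layer count = ceil(250 / 0.21) = 1191.
Non-print overhead: 1191 × 0.58 → 690.78 s.
Altogether 14956.9 + 690.78 = 15647.68 s, i.e. 4.35 hours.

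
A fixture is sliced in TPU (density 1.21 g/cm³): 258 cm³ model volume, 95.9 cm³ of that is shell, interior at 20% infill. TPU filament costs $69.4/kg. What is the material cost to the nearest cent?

Infill region: 258 − 95.9 → 162.1 cm³.
Infill deposited = 0.20 × 162.1, so 32.42 cm³.
Total printed volume = 95.9 + 32.42, so 128.32 cm³.
Mass = 128.32 × 1.21 = 155.2672 g.
At $69.4/kg: 155.2672/1000 × 69.4 = $10.78.

$10.78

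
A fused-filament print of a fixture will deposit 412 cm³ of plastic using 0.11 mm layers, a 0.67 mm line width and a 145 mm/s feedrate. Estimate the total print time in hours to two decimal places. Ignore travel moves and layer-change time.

Bead cross-section: 0.11 × 0.67 → 0.0737 mm².
Total extruded path = 412000/0.0737 = 5590230.7 mm.
Time extruding = 5590230.7 / 145 = 38553.3 s.
Converting: 38553.3 s = 10.71 hours.

10.71 hours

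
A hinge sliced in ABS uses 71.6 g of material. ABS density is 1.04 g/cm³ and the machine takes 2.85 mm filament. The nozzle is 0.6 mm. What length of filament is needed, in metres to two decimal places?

10.79 m

Volume = 71.6 g / 1.04 g·cm⁻³ = 68.8462 cm³ = 68846.2 mm³.
Cross-section of 2.85 mm filament: π·(2.85/2)² = 6.3794 mm².
Length = 68846.2 / 6.3794 = 10791.96 mm = 10.79 m.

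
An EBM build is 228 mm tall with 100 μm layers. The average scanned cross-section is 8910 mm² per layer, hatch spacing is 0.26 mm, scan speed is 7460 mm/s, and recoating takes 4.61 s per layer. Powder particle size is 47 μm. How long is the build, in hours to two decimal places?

5.83 hours

Layers = ⌈228/0.1⌉ = 2280.
Scan path per layer = 8910 / 0.26, so 34269.2 mm.
Beam time per layer: 34269.2 / 7460 → 4.5937 s.
Layer cycle = 4.5937 + 4.61 = 9.2037 s.
Build time = 2280 × 9.2037 = 20984.436 s = 5.83 hours.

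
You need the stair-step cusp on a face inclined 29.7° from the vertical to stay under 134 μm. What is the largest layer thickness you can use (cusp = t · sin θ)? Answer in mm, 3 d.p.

0.270 mm

sin(29.7°) = 0.4955; t_max = 0.134/0.4955 = 0.270 mm.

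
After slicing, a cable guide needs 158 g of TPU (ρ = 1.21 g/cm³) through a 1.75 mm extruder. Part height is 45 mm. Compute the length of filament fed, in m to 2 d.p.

54.29 m

Extruded volume: 158/1.21 = 130.5785 cm³ (130578.5 mm³).
A = π r² = π × 0.875² = 2.4053 mm².
Length = 130578.5 / 2.4053 = 54287.82 mm = 54.29 m.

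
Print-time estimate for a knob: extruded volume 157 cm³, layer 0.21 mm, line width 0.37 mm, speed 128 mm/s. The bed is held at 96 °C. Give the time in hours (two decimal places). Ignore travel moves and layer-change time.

Extrusion cross-section = 0.21 × 0.37 = 0.0777 mm².
Toolpath length = 157 cm³ / 0.0777 mm² = 157000 / 0.0777 = 2020592 mm.
Print-move time: 2020592 / 128 → 15785.9 s.
That's 15785.9 s → 4.38 hours.

4.38 hours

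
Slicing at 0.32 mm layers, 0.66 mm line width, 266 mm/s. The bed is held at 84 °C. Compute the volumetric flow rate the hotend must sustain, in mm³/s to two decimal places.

56.18

Bead cross-section = 0.32 × 0.66 = 0.2112 mm².
Volumetric flow = 266 × 0.2112 = 56.18 mm³/s.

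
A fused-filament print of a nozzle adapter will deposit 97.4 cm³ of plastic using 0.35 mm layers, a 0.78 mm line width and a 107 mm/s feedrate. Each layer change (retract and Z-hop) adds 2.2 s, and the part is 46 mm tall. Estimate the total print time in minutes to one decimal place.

Line area = 0.35 × 0.78, so 0.273 mm².
Toolpath length = 97.4 cm³ / 0.273 mm² = 97400 / 0.273 = 356776.6 mm.
Print-move time = 356776.6 / 107 = 3334.4 s.
Layer count = ceil(46 / 0.35) = 132.
Layer-change overhead = 132 × 2.2, so 290.4 s.
Total = 3334.4 + 290.4 = 3624.8 s = 60.4 minutes.

60.4 minutes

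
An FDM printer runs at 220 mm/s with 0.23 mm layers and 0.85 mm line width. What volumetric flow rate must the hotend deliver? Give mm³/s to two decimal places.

43.01

A = 0.23 × 0.85, so 0.1955 mm².
Q = v·A = 220 × 0.1955 = 43.01 mm³/s.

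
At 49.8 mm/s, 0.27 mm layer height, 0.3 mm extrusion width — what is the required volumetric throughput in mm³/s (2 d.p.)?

Bead cross-section = 0.27 × 0.3, so 0.081 mm².
Volumetric flow = 49.8 × 0.081 = 4.03 mm³/s.

4.03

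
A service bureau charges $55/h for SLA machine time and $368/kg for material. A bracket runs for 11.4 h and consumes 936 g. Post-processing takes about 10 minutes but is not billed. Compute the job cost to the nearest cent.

Machine cost = 55 × 11.4 = $627.00.
Material charge: 368 × 936/1000 → $344.448.
Total = 627.00 + 344.448 = 971.448 ≈ $971.45.

$971.45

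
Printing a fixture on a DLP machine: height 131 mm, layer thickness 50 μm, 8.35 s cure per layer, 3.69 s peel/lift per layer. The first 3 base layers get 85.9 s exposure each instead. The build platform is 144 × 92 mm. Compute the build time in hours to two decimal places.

Layer count = ceil(131 / 0.05) = 2620.
Bottom layers = 3 × (85.9 + 3.69) = 268.77 s.
Remaining layers = 2617 × (8.35 + 3.69), so 31508.68 s.
Sum: 268.77 + 31508.68 = 31777.45 s → 8.83 hours.

8.83 hours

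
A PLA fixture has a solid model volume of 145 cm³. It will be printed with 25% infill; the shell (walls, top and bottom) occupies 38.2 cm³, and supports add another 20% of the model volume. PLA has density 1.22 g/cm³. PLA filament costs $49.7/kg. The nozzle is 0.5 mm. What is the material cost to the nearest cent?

$5.69

Interior volume = 145 − 38.2 = 106.8 cm³.
Infill volume: 0.25 × 106.8 → 26.7 cm³.
Support = 0.20 × 145 = 29 cm³.
Deposited volume = 38.2 + 26.7 + 29 = 93.9 cm³.
Mass: 93.9 × 1.22 → 114.558 g.
At $49.7/kg: 114.558/1000 × 49.7 = $5.69.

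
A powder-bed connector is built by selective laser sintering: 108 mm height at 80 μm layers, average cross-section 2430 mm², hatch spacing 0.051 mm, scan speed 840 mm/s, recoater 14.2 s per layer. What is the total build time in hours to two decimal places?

Layer count = ceil(108 / 0.08) = 1350.
Hatch length per layer = 2430 / 0.051, so 47647.1 mm.
Scan time per layer: 47647.1 / 840 → 56.7227 s.
Layer cycle = 56.7227 + 14.2, so 70.9227 s.
1350 layers × 70.9227 s/layer = 95745.645 s, i.e. 26.60 hours.

26.60 hours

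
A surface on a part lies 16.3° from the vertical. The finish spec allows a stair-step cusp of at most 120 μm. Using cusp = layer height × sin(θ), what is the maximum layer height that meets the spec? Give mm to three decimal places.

Layer height = cusp / sin(16.3°) = 0.12 / 0.2807 = 0.428 mm.

0.428 mm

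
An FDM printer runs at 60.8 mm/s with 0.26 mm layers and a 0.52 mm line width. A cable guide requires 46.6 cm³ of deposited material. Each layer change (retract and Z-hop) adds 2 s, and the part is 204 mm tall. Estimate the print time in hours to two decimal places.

Line area = 0.26 × 0.52, so 0.1352 mm².
Total extruded path = 46600/0.1352 = 344674.6 mm.
Print-move time = 344674.6 / 60.8 = 5669 s.
Number of layers: 204 / 0.26 → 785 (rounded up).
Z-hop total = 785 × 2, so 1570 s.
Altogether 5669 + 1570 = 7239 s, i.e. 2.01 hours.

2.01 hours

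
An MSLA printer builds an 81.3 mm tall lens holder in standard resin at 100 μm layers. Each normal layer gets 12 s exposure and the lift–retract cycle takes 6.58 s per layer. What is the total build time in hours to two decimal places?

Layers = ⌈81.3/0.1⌉ = 813.
Each layer takes = 12 + 6.58, so 18.58 s.
Build time: 813 × 18.58 s = 15105.54 s, i.e. 4.20 hours.

4.20 hours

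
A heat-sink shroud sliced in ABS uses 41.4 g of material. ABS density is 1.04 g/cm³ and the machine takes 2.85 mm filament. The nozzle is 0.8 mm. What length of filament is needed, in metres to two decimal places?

Volume = 41.4 g / 1.04 g·cm⁻³ = 39.8077 cm³ = 39807.7 mm³.
A = π r² = π × 1.425² = 6.3794 mm².
L = V/A = 39807.7/6.3794 = 6240.04 mm → 6.24 m.

6.24 m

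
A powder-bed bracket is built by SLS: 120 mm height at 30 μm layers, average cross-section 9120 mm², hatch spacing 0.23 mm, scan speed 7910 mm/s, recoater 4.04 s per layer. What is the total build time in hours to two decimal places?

10.06 hours

Layer count = ceil(120 / 0.03) = 4000.
Scan path per layer: 9120 / 0.23 → 39652.2 mm.
Laser time per layer = 39652.2 / 7910 = 5.0129 s.
Layer cycle = 5.0129 + 4.04 = 9.0529 s.
Build time = 4000 × 9.0529 = 36211.6 s = 10.06 hours.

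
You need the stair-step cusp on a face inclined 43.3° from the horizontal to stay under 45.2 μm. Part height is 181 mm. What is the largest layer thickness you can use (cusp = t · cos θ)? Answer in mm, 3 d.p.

cos(43.3°) = 0.7278; t_max = 0.0452/0.7278 = 0.062 mm.

0.062 mm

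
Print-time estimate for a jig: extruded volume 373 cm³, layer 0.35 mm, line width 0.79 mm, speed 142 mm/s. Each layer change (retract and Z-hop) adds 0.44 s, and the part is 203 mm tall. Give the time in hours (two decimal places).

2.71 hours

Extrusion cross-section: 0.35 × 0.79 → 0.2765 mm².
Total extruded path = 373000/0.2765 = 1349005.4 mm.
Extrusion time = 1349005.4 / 142, so 9500 s.
Layers = ⌈203/0.35⌉ = 580.
Layer-change overhead = 580 × 0.44 = 255.2 s.
Total = 9500 + 255.2 = 9755.2 s = 2.71 hours.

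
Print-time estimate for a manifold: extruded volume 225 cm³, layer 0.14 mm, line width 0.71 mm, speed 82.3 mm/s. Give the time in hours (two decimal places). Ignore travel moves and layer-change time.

7.64 hours

Extrusion cross-section = 0.14 × 0.71, so 0.0994 mm².
Toolpath length = 225 cm³ / 0.0994 mm² = 225000 / 0.0994 = 2263581.5 mm.
Extrusion time = 2263581.5 / 82.3 = 27504 s.
In the requested units: 27504 s = 7.64 hours.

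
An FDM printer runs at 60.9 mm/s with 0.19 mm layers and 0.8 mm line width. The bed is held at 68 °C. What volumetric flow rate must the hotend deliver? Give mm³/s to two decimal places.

A = 0.19 × 0.8, so 0.152 mm².
Volumetric flow = 60.9 × 0.152 = 9.26 mm³/s.

9.26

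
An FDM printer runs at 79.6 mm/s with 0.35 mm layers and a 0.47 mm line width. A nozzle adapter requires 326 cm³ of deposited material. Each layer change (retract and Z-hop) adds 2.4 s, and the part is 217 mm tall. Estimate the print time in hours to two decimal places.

Extrusion cross-section: 0.35 × 0.47 → 0.1645 mm².
Toolpath length = 326 cm³ / 0.1645 mm² = 326000 / 0.1645 = 1981762.9 mm.
Time extruding: 1981762.9 / 79.6 → 24896.5 s.
Layer count = ceil(217 / 0.35) = 620.
Z-hop total = 620 × 2.4 = 1488 s.
Altogether 24896.5 + 1488 = 26384.5 s, i.e. 7.33 hours.

7.33 hours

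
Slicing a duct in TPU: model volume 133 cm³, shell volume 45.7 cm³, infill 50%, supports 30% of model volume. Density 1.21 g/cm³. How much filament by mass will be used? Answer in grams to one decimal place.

Infill region: 133 − 45.7 → 87.3 cm³.
Infill deposited: 0.50 × 87.3 → 43.65 cm³.
Support = 0.30 × 133, so 39.9 cm³.
Deposited volume = 45.7 + 43.65 + 39.9 = 129.25 cm³.
Mass = 129.25 × 1.21, so 156.3925 g.

156.4 g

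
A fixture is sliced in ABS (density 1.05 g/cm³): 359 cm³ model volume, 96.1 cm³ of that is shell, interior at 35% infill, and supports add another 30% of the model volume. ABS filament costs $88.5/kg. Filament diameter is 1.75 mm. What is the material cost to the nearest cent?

Infill region = 359 − 96.1, so 262.9 cm³.
Deposited infill = 0.35 × 262.9 = 92.015 cm³.
Support: 0.30 × 359 → 107.7 cm³.
Deposited volume = 96.1 + 92.015 + 107.7, so 295.815 cm³.
Mass: 295.815 × 1.05 → 310.60575 g.
At $88.5/kg: 310.60575/1000 × 88.5 = $27.49.

$27.49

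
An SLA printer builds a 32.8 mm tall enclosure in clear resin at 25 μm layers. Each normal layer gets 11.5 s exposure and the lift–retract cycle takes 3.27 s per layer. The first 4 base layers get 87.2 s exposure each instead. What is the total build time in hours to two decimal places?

Layers = ⌈32.8/0.025⌉ = 1312.
Burn-in layers = 4 × (87.2 + 3.27) = 361.88 s.
Normal layers = 1308 × (11.5 + 3.27) = 19319.16 s.
Sum: 361.88 + 19319.16 = 19681.04 s → 5.47 hours.

5.47 hours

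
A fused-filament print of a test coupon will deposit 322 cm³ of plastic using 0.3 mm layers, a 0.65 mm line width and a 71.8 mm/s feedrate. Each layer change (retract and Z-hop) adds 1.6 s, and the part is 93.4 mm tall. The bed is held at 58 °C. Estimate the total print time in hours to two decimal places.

6.53 hours

Bead cross-section: 0.3 × 0.65 → 0.195 mm².
Path length: 322000 mm³ / 0.195 mm² → 1651282.1 mm.
Extrusion time = 1651282.1 / 71.8 = 22998.4 s.
Layer count = ceil(93.4 / 0.3) = 312.
Layer-change overhead: 312 × 1.6 → 499.2 s.
Total = 22998.4 + 499.2 = 23497.6 s = 6.53 hours.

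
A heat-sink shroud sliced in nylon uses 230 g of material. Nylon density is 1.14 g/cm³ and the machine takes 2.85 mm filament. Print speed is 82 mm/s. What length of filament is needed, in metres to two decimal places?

31.63 m

Extruded volume: 230/1.14 = 201.7544 cm³ (201754.4 mm³).
Cross-section of 2.85 mm filament: π·(2.85/2)² = 6.3794 mm².
Length = 201754.4 / 6.3794 = 31625.92 mm = 31.63 m.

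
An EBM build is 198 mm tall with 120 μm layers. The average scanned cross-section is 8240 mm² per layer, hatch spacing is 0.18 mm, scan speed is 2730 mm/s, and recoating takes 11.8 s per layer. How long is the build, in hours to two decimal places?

13.09 hours

Layer count = ceil(198 / 0.12) = 1650.
Per-layer scan distance = 8240 / 0.18 = 45777.8 mm.
Scan time per layer: 45777.8 / 2730 → 16.7684 s.
Per-layer time = 16.7684 + 11.8, so 28.5684 s.
Build time = 1650 × 28.5684 = 47137.86 s = 13.09 hours.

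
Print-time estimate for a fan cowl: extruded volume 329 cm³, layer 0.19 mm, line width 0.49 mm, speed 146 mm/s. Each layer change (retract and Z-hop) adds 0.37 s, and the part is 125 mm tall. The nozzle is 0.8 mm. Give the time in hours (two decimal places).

Line area = 0.19 × 0.49 = 0.0931 mm².
Path length: 329000 mm³ / 0.0931 mm² → 3533834.6 mm.
Print-move time = 3533834.6 / 146, so 24204.3 s.
Number of layers: 125 / 0.19 → 658 (rounded up).
Z-hop total = 658 × 0.37, so 243.46 s.
Total = 24204.3 + 243.46 = 24447.76 s = 6.79 hours.

6.79 hours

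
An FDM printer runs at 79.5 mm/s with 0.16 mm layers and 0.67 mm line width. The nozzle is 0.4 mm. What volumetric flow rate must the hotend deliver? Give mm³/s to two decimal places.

8.52

Bead cross-section = 0.16 × 0.67, so 0.1072 mm².
Volumetric flow = 79.5 × 0.1072 = 8.52 mm³/s.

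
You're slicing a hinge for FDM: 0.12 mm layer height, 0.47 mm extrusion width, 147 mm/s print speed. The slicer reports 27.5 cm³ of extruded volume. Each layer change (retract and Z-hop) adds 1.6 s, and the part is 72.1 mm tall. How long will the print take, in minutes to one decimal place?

Extrusion cross-section: 0.12 × 0.47 → 0.0564 mm².
Path length: 27500 mm³ / 0.0564 mm² → 487588.7 mm.
Extrusion time = 487588.7 / 147 = 3316.9 s.
Layers = ⌈72.1/0.12⌉ = 601.
Layer-change overhead = 601 × 1.6 = 961.6 s.
Altogether 3316.9 + 961.6 = 4278.5 s, i.e. 71.3 minutes.

71.3 minutes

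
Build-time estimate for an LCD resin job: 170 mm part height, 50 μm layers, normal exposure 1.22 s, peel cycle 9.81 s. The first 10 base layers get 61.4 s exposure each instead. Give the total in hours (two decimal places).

10.58 hours

Number of layers: 170 / 0.05 → 3400 (rounded up).
Base layers: 10 × (61.4 + 9.81) → 712.1 s.
Normal layers = 3390 × (1.22 + 9.81) = 37391.7 s.
Total = 712.1 + 37391.7 = 38103.8 s = 10.58 hours.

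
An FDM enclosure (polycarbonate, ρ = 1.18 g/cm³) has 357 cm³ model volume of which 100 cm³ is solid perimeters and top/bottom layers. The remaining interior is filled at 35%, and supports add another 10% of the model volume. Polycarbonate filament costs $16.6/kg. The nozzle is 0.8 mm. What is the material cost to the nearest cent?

Interior volume = 357 − 100 = 257 cm³.
Infill deposited = 0.35 × 257 = 89.95 cm³.
Support = 0.10 × 357 = 35.7 cm³.
Total extruded: 100 + 89.95 + 35.7 → 225.65 cm³.
Mass: 225.65 × 1.18 → 266.267 g.
At $16.6/kg: 266.267/1000 × 16.6 = $4.42.

$4.42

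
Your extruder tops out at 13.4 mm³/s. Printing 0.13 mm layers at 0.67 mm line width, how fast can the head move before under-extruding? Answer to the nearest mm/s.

Extrusion cross-section = 0.13 × 0.67 = 0.0871 mm².
Max speed = 13.4 / 0.0871 = 153.85 ≈ 154 mm/s.

154 mm/s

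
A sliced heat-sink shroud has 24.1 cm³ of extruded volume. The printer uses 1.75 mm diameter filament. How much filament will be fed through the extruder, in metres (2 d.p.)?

10.02 m

A = π r² = π × 0.875² = 2.4053 mm².
L = 24100 mm³ / 2.4053 mm² = 10019.54 mm, i.e. 10.02 m.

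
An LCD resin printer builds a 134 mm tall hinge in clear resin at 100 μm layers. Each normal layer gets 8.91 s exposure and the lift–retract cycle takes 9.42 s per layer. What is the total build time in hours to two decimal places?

6.82 hours

Layers = ⌈134/0.1⌉ = 1340.
Cycle time: 8.91 + 9.42 → 18.33 s.
Total = 1340 × 18.33 = 24562.2 s = 6.82 hours.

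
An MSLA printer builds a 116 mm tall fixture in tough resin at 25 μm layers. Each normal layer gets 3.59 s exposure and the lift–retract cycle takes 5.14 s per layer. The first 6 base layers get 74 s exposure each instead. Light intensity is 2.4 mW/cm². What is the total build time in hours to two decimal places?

Number of layers: 116 / 0.025 → 4640 (rounded up).
Base layers = 6 × (74 + 5.14) = 474.84 s.
Remaining layers = 4634 × (3.59 + 5.14), so 40454.82 s.
Total = 474.84 + 40454.82 = 40929.66 s = 11.37 hours.

11.37 hours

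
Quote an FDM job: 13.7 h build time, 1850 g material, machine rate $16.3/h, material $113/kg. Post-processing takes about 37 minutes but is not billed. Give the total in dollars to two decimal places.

$432.36

Time charge: 16.3 × 13.7 → $223.31.
Material cost: 113 × 1850/1000 → $209.05.
Job cost: 223.31 + 209.05 = $432.36.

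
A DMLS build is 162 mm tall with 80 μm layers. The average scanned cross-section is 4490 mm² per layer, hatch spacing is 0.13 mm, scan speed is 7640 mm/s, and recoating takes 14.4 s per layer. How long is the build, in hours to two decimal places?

10.64 hours

Layer count = ceil(162 / 0.08) = 2025.
Scan path per layer = 4490 / 0.13 = 34538.5 mm.
Laser time per layer = 34538.5 / 7640, so 4.5207 s.
Per-layer time: 4.5207 + 14.4 → 18.9207 s.
Total: 2025 × 18.9207 s = 38314.4175 s → 10.64 hours.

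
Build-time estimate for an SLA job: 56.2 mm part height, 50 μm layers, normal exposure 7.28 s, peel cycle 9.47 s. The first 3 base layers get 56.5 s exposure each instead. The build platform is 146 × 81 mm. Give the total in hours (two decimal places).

Number of layers: 56.2 / 0.05 → 1124 (rounded up).
Bottom layers = 3 × (56.5 + 9.47) = 197.91 s.
Remaining layers: 1121 × (7.28 + 9.47) → 18776.75 s.
Total = 197.91 + 18776.75 = 18974.66 s = 5.27 hours.

5.27 hours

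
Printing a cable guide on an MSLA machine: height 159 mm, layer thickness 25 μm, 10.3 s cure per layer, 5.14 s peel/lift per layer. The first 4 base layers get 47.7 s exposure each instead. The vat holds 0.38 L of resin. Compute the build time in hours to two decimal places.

27.32 hours

Number of layers: 159 / 0.025 → 6360 (rounded up).
Bottom layers: 4 × (47.7 + 5.14) → 211.36 s.
Remaining layers = 6356 × (10.3 + 5.14), so 98136.64 s.
Total = 211.36 + 98136.64 = 98348 s = 27.32 hours.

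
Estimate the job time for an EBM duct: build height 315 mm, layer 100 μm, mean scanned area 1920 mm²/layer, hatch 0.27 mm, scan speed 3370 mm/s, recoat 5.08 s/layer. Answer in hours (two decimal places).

Layer count = ceil(315 / 0.1) = 3150.
Per-layer scan distance: 1920 / 0.27 → 7111.1 mm.
Beam time per layer = 7111.1 / 3370 = 2.1101 s.
Per-layer time = 2.1101 + 5.08, so 7.1901 s.
Build time = 3150 × 7.1901 = 22648.815 s = 6.29 hours.

6.29 hours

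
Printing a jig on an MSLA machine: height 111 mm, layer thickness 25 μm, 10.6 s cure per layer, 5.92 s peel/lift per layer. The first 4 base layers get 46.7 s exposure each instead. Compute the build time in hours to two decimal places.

Layers = ⌈111/0.025⌉ = 4440.
Base layers: 4 × (46.7 + 5.92) → 210.48 s.
Remaining layers: 4436 × (10.6 + 5.92) → 73282.72 s.
Total = 210.48 + 73282.72 = 73493.2 s = 20.41 hours.

20.41 hours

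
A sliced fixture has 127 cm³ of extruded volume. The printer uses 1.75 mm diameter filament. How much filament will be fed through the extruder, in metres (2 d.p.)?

Cross-section of 1.75 mm filament: π·(1.75/2)² = 2.4053 mm².
L = 127000 mm³ / 2.4053 mm² = 52800.07 mm, i.e. 52.80 m.

52.80 m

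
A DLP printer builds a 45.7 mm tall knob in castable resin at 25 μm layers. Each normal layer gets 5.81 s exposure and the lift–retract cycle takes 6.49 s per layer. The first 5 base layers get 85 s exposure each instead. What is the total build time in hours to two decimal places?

Layers = ⌈45.7/0.025⌉ = 1828.
Base layers: 5 × (85 + 6.49) → 457.45 s.
Normal layers: 1823 × (5.81 + 6.49) → 22422.9 s.
Total = 457.45 + 22422.9 = 22880.35 s = 6.36 hours.

6.36 hours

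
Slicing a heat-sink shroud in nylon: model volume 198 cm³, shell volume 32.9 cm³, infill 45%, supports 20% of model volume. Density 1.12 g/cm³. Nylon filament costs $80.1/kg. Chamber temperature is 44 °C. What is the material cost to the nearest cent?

Volume inside the shell = 198 − 32.9, so 165.1 cm³.
Deposited infill = 0.45 × 165.1 = 74.295 cm³.
Support: 0.20 × 198 → 39.6 cm³.
Total printed volume: 32.9 + 74.295 + 39.6 → 146.795 cm³.
Mass = 146.795 × 1.12 = 164.4104 g.
Cost = 164.4104 g / 1000 × $80.1/kg = $13.17.

$13.17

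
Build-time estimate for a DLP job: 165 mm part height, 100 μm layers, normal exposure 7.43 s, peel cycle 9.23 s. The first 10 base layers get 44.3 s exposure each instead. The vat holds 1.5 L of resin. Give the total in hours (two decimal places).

7.74 hours

Layers = ⌈165/0.1⌉ = 1650.
Base layers: 10 × (44.3 + 9.23) → 535.3 s.
Regular layers = 1640 × (7.43 + 9.23) = 27322.4 s.
Sum: 535.3 + 27322.4 = 27857.7 s → 7.74 hours.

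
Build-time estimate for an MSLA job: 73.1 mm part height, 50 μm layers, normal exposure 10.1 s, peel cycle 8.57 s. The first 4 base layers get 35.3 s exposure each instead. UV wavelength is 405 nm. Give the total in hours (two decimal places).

7.61 hours

Layer count = ceil(73.1 / 0.05) = 1462.
Burn-in layers = 4 × (35.3 + 8.57) = 175.48 s.
Remaining layers: 1458 × (10.1 + 8.57) → 27220.86 s.
Sum: 175.48 + 27220.86 = 27396.34 s → 7.61 hours.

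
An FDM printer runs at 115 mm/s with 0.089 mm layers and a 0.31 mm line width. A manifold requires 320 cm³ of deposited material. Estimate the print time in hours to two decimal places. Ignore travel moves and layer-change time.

Line area = 0.089 × 0.31 = 0.02759 mm².
Path length: 320000 mm³ / 0.02759 mm² → 11598405.2 mm.
Extrusion time = 11598405.2 / 115, so 100855.7 s.
Converting: 100855.7 s = 28.02 hours.

28.02 hours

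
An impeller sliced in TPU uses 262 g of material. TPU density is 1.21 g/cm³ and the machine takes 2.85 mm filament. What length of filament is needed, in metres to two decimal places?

Volume = 262 g / 1.21 g·cm⁻³ = 216.5289 cm³ = 216528.9 mm³.
A = π r² = π × 1.425² = 6.3794 mm².
Length = 216528.9 / 6.3794 = 33941.89 mm = 33.94 m.

33.94 m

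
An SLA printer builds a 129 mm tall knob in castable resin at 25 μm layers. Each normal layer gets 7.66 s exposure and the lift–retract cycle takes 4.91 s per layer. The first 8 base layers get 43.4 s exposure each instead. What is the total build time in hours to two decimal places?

Number of layers: 129 / 0.025 → 5160 (rounded up).
Base layers: 8 × (43.4 + 4.91) → 386.48 s.
Regular layers = 5152 × (7.66 + 4.91), so 64760.64 s.
Total = 386.48 + 64760.64 = 65147.12 s = 18.10 hours.

18.10 hours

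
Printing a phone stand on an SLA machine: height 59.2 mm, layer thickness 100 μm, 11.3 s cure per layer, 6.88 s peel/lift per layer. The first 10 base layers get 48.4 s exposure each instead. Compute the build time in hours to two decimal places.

3.09 hours

Number of layers: 59.2 / 0.1 → 592 (rounded up).
Base layers = 10 × (48.4 + 6.88) = 552.8 s.
Regular layers = 582 × (11.3 + 6.88), so 10580.76 s.
Sum: 552.8 + 10580.76 = 11133.56 s → 3.09 hours.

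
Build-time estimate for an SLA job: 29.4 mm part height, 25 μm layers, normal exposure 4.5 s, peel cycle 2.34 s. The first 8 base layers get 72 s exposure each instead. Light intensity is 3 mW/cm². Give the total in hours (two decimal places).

Layer count = ceil(29.4 / 0.025) = 1176.
Base layers = 8 × (72 + 2.34), so 594.72 s.
Normal layers = 1168 × (4.5 + 2.34), so 7989.12 s.
Total = 594.72 + 7989.12 = 8583.84 s = 2.38 hours.

2.38 hours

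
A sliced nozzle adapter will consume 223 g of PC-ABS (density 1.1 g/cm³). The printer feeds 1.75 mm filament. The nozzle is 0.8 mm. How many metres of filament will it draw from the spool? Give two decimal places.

Extruded volume: 223/1.1 = 202.7273 cm³ (202727.3 mm³).
A = π r² = π × 0.875² = 2.4053 mm².
Length = 202727.3 / 2.4053 = 84283.58 mm = 84.28 m.

84.28 m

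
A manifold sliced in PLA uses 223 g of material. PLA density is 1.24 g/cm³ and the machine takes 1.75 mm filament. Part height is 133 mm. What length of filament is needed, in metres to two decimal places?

74.77 m

Extruded volume: 223/1.24 = 179.8387 cm³ (179838.7 mm³).
A = π r² = π × 0.875² = 2.4053 mm².
L = V/A = 179838.7/2.4053 = 74767.68 mm → 74.77 m.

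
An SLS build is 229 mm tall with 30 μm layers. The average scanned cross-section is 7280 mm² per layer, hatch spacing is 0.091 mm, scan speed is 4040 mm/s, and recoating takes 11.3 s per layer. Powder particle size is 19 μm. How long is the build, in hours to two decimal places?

65.95 hours

Layers = ⌈229/0.03⌉ = 7634.
Hatch length per layer = 7280 / 0.091, so 80000 mm.
Laser time per layer = 80000 / 4040, so 19.802 s.
Time per layer = 19.802 + 11.3, so 31.102 s.
Total: 7634 × 31.102 s = 237432.668 s → 65.95 hours.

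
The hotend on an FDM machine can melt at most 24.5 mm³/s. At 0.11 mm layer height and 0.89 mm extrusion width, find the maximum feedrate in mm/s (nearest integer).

A = 0.11 × 0.89 = 0.0979 mm².
v_max = Q/A = 24.5/0.0979 = 250.26 mm/s → 250 mm/s.

250 mm/s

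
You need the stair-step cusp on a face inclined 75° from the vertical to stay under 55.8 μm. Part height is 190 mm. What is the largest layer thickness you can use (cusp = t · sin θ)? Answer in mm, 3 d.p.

0.058 mm

Layer height = cusp / sin(75°) = 0.0558 / 0.9659 = 0.058 mm.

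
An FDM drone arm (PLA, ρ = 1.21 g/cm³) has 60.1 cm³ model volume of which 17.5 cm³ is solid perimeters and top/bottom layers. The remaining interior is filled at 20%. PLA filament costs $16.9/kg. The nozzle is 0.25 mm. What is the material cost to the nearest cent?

Infill region = 60.1 − 17.5, so 42.6 cm³.
Deposited infill: 0.20 × 42.6 → 8.52 cm³.
Total extruded = 17.5 + 8.52 = 26.02 cm³.
Mass = 26.02 × 1.21 = 31.4842 g.
Cost = 31.4842 g / 1000 × $16.9/kg = $0.53.

$0.53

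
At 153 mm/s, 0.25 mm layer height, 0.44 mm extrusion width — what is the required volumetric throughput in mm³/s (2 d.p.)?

Bead cross-section = 0.25 × 0.44 = 0.11 mm².
Q = v·A = 153 × 0.11 = 16.83 mm³/s.

16.83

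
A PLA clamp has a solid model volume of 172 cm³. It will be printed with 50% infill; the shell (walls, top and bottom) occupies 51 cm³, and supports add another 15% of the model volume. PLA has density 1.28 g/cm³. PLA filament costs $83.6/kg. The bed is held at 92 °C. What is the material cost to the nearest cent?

Interior volume: 172 − 51 → 121 cm³.
Deposited infill: 0.50 × 121 → 60.5 cm³.
Support = 0.15 × 172, so 25.8 cm³.
Deposited volume: 51 + 60.5 + 25.8 → 137.3 cm³.
Mass: 137.3 × 1.28 → 175.744 g.
Cost = 175.744 g / 1000 × $83.6/kg = $14.69.

$14.69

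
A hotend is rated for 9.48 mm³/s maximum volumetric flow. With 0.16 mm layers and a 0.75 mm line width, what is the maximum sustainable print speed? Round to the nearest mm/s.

A: 0.16 × 0.75 → 0.12 mm².
v_max = Q/A = 9.48/0.12 = 79.00 mm/s → 79 mm/s.

79 mm/s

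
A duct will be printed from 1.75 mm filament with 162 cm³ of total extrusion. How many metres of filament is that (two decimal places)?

67.35 m

Filament cross-section = π × (1.75/2)² = 2.4053 mm².
L = 162000 mm³ / 2.4053 mm² = 67351.27 mm, i.e. 67.35 m.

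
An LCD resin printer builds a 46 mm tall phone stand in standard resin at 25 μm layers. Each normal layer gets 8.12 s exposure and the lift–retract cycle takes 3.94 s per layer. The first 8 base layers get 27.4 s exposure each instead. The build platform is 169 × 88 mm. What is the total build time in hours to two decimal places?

6.21 hours

Layer count = ceil(46 / 0.025) = 1840.
Base layers: 8 × (27.4 + 3.94) → 250.72 s.
Remaining layers = 1832 × (8.12 + 3.94), so 22093.92 s.
Sum: 250.72 + 22093.92 = 22344.64 s → 6.21 hours.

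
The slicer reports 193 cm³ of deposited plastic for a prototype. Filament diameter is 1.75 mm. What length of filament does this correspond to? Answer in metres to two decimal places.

80.24 m

Cross-section of 1.75 mm filament: π·(1.75/2)² = 2.4053 mm².
Length = 193 cm³ / 2.4053 mm² = 193000 / 2.4053 = 80239.47 mm = 80.24 m.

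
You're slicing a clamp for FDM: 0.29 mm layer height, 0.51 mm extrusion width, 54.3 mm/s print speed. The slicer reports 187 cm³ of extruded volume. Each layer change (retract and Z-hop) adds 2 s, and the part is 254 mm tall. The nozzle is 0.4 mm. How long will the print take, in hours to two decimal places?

6.95 hours

Extrusion cross-section = 0.29 × 0.51 = 0.1479 mm².
Path length: 187000 mm³ / 0.1479 mm² → 1264367.8 mm.
Extrusion time: 1264367.8 / 54.3 → 23284.9 s.
Layer count = ceil(254 / 0.29) = 876.
Non-print overhead: 876 × 2 → 1752 s.
Altogether 23284.9 + 1752 = 25036.9 s, i.e. 6.95 hours.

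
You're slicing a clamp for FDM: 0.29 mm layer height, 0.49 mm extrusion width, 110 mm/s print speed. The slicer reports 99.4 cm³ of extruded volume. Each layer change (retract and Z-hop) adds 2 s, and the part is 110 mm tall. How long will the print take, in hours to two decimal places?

Extrusion cross-section: 0.29 × 0.49 → 0.1421 mm².
Path length: 99400 mm³ / 0.1421 mm² → 699507.4 mm.
Print-move time = 699507.4 / 110 = 6359.2 s.
Layers = ⌈110/0.29⌉ = 380.
Z-hop total = 380 × 2, so 760 s.
Total = 6359.2 + 760 = 7119.2 s = 1.98 hours.

1.98 hours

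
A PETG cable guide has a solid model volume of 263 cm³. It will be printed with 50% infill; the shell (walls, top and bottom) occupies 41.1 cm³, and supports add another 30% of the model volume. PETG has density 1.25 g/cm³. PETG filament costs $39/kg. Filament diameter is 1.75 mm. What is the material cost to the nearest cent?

$11.26

Volume inside the shell: 263 − 41.1 → 221.9 cm³.
Infill deposited = 0.50 × 221.9, so 110.95 cm³.
Support: 0.30 × 263 → 78.9 cm³.
Total extruded = 41.1 + 110.95 + 78.9 = 230.95 cm³.
Mass: 230.95 × 1.25 → 288.6875 g.
At $39/kg: 288.6875/1000 × 39 = $11.26.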